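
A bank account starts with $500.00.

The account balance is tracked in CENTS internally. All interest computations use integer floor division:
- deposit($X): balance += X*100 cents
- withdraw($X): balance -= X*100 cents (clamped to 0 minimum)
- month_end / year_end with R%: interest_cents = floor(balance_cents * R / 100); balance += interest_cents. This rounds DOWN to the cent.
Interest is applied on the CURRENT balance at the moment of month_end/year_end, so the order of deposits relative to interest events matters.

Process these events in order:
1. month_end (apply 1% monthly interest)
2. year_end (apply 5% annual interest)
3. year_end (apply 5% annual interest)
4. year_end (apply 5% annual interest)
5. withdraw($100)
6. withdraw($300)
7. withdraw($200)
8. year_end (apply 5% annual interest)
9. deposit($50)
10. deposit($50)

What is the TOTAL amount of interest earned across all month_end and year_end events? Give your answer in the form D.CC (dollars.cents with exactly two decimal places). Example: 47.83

Answer: 84.59

Derivation:
After 1 (month_end (apply 1% monthly interest)): balance=$505.00 total_interest=$5.00
After 2 (year_end (apply 5% annual interest)): balance=$530.25 total_interest=$30.25
After 3 (year_end (apply 5% annual interest)): balance=$556.76 total_interest=$56.76
After 4 (year_end (apply 5% annual interest)): balance=$584.59 total_interest=$84.59
After 5 (withdraw($100)): balance=$484.59 total_interest=$84.59
After 6 (withdraw($300)): balance=$184.59 total_interest=$84.59
After 7 (withdraw($200)): balance=$0.00 total_interest=$84.59
After 8 (year_end (apply 5% annual interest)): balance=$0.00 total_interest=$84.59
After 9 (deposit($50)): balance=$50.00 total_interest=$84.59
After 10 (deposit($50)): balance=$100.00 total_interest=$84.59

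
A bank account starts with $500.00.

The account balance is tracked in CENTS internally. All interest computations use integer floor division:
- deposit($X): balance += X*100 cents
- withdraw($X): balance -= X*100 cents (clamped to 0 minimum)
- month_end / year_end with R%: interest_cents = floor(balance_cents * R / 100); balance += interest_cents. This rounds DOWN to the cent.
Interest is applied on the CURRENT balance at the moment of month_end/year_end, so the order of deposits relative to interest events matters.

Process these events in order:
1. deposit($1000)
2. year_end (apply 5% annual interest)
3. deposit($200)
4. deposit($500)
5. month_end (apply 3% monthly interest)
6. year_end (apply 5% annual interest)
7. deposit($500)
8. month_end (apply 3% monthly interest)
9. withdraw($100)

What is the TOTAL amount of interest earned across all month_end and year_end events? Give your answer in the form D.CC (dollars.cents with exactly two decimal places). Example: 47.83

Answer: 349.22

Derivation:
After 1 (deposit($1000)): balance=$1500.00 total_interest=$0.00
After 2 (year_end (apply 5% annual interest)): balance=$1575.00 total_interest=$75.00
After 3 (deposit($200)): balance=$1775.00 total_interest=$75.00
After 4 (deposit($500)): balance=$2275.00 total_interest=$75.00
After 5 (month_end (apply 3% monthly interest)): balance=$2343.25 total_interest=$143.25
After 6 (year_end (apply 5% annual interest)): balance=$2460.41 total_interest=$260.41
After 7 (deposit($500)): balance=$2960.41 total_interest=$260.41
After 8 (month_end (apply 3% monthly interest)): balance=$3049.22 total_interest=$349.22
After 9 (withdraw($100)): balance=$2949.22 total_interest=$349.22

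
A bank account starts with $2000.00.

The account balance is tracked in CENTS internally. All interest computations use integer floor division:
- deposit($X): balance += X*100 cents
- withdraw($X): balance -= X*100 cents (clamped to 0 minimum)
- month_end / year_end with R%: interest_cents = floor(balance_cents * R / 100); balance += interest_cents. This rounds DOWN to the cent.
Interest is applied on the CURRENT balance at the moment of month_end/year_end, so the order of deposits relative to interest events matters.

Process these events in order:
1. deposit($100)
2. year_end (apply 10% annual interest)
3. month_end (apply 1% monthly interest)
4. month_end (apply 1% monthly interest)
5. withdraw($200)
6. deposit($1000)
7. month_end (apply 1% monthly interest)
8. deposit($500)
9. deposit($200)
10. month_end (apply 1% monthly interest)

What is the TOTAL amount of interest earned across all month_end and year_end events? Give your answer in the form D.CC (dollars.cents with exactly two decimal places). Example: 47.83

Answer: 326.86

Derivation:
After 1 (deposit($100)): balance=$2100.00 total_interest=$0.00
After 2 (year_end (apply 10% annual interest)): balance=$2310.00 total_interest=$210.00
After 3 (month_end (apply 1% monthly interest)): balance=$2333.10 total_interest=$233.10
After 4 (month_end (apply 1% monthly interest)): balance=$2356.43 total_interest=$256.43
After 5 (withdraw($200)): balance=$2156.43 total_interest=$256.43
After 6 (deposit($1000)): balance=$3156.43 total_interest=$256.43
After 7 (month_end (apply 1% monthly interest)): balance=$3187.99 total_interest=$287.99
After 8 (deposit($500)): balance=$3687.99 total_interest=$287.99
After 9 (deposit($200)): balance=$3887.99 total_interest=$287.99
After 10 (month_end (apply 1% monthly interest)): balance=$3926.86 total_interest=$326.86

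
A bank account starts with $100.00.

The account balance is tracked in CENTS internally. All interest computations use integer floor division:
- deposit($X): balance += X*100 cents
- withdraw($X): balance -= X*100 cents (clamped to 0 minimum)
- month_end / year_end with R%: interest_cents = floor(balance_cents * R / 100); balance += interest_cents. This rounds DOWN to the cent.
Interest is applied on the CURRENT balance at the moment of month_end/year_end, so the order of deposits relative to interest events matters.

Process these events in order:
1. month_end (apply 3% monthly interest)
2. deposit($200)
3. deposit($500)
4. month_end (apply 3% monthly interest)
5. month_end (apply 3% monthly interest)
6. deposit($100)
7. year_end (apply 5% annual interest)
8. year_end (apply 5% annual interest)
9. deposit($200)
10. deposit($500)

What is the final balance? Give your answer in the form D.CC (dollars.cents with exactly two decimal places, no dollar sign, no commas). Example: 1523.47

After 1 (month_end (apply 3% monthly interest)): balance=$103.00 total_interest=$3.00
After 2 (deposit($200)): balance=$303.00 total_interest=$3.00
After 3 (deposit($500)): balance=$803.00 total_interest=$3.00
After 4 (month_end (apply 3% monthly interest)): balance=$827.09 total_interest=$27.09
After 5 (month_end (apply 3% monthly interest)): balance=$851.90 total_interest=$51.90
After 6 (deposit($100)): balance=$951.90 total_interest=$51.90
After 7 (year_end (apply 5% annual interest)): balance=$999.49 total_interest=$99.49
After 8 (year_end (apply 5% annual interest)): balance=$1049.46 total_interest=$149.46
After 9 (deposit($200)): balance=$1249.46 total_interest=$149.46
After 10 (deposit($500)): balance=$1749.46 total_interest=$149.46

Answer: 1749.46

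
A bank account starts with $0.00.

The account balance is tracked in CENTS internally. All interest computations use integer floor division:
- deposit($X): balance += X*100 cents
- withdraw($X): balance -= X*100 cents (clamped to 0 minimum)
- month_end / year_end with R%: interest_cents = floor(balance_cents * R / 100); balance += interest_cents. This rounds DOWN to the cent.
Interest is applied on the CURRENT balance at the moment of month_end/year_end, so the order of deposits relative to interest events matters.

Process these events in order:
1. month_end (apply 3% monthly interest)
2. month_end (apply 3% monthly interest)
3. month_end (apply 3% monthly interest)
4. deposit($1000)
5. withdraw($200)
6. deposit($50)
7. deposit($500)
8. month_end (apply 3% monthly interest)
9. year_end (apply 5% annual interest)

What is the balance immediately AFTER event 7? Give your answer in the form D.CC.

After 1 (month_end (apply 3% monthly interest)): balance=$0.00 total_interest=$0.00
After 2 (month_end (apply 3% monthly interest)): balance=$0.00 total_interest=$0.00
After 3 (month_end (apply 3% monthly interest)): balance=$0.00 total_interest=$0.00
After 4 (deposit($1000)): balance=$1000.00 total_interest=$0.00
After 5 (withdraw($200)): balance=$800.00 total_interest=$0.00
After 6 (deposit($50)): balance=$850.00 total_interest=$0.00
After 7 (deposit($500)): balance=$1350.00 total_interest=$0.00

Answer: 1350.00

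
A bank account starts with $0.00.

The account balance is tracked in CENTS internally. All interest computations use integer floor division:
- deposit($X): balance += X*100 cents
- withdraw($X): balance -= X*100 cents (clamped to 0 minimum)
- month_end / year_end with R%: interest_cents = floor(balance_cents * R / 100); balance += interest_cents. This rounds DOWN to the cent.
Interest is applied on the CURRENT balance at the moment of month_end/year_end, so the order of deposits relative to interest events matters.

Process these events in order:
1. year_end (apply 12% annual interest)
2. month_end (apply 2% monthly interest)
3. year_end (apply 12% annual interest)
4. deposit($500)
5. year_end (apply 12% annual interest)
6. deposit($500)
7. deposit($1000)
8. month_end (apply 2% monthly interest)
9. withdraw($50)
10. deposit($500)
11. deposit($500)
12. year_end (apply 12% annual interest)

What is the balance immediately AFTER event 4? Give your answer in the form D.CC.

Answer: 500.00

Derivation:
After 1 (year_end (apply 12% annual interest)): balance=$0.00 total_interest=$0.00
After 2 (month_end (apply 2% monthly interest)): balance=$0.00 total_interest=$0.00
After 3 (year_end (apply 12% annual interest)): balance=$0.00 total_interest=$0.00
After 4 (deposit($500)): balance=$500.00 total_interest=$0.00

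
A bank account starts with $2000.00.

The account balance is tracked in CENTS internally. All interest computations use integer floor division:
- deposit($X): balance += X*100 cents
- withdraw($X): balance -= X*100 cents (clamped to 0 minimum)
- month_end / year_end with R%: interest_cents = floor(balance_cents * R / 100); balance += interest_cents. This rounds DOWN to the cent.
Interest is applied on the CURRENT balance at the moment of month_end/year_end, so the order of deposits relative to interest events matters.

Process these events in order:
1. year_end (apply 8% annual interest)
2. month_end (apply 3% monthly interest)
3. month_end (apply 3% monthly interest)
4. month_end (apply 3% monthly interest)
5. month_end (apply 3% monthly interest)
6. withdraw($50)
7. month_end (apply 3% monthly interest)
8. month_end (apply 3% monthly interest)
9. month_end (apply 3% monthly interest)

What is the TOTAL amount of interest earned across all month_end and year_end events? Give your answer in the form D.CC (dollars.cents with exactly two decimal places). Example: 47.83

Answer: 651.86

Derivation:
After 1 (year_end (apply 8% annual interest)): balance=$2160.00 total_interest=$160.00
After 2 (month_end (apply 3% monthly interest)): balance=$2224.80 total_interest=$224.80
After 3 (month_end (apply 3% monthly interest)): balance=$2291.54 total_interest=$291.54
After 4 (month_end (apply 3% monthly interest)): balance=$2360.28 total_interest=$360.28
After 5 (month_end (apply 3% monthly interest)): balance=$2431.08 total_interest=$431.08
After 6 (withdraw($50)): balance=$2381.08 total_interest=$431.08
After 7 (month_end (apply 3% monthly interest)): balance=$2452.51 total_interest=$502.51
After 8 (month_end (apply 3% monthly interest)): balance=$2526.08 total_interest=$576.08
After 9 (month_end (apply 3% monthly interest)): balance=$2601.86 total_interest=$651.86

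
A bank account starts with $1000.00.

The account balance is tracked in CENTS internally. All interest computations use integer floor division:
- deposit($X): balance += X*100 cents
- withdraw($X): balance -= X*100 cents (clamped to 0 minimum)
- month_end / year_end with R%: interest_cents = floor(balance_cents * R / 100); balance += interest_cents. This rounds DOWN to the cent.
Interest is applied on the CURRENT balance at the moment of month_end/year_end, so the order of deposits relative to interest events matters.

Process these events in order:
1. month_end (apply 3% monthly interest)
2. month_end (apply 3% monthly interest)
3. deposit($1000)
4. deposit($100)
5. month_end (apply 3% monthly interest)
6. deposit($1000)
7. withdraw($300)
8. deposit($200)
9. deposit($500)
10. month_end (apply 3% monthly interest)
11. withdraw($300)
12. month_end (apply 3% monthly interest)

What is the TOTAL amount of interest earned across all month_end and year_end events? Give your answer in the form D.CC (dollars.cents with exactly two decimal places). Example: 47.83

After 1 (month_end (apply 3% monthly interest)): balance=$1030.00 total_interest=$30.00
After 2 (month_end (apply 3% monthly interest)): balance=$1060.90 total_interest=$60.90
After 3 (deposit($1000)): balance=$2060.90 total_interest=$60.90
After 4 (deposit($100)): balance=$2160.90 total_interest=$60.90
After 5 (month_end (apply 3% monthly interest)): balance=$2225.72 total_interest=$125.72
After 6 (deposit($1000)): balance=$3225.72 total_interest=$125.72
After 7 (withdraw($300)): balance=$2925.72 total_interest=$125.72
After 8 (deposit($200)): balance=$3125.72 total_interest=$125.72
After 9 (deposit($500)): balance=$3625.72 total_interest=$125.72
After 10 (month_end (apply 3% monthly interest)): balance=$3734.49 total_interest=$234.49
After 11 (withdraw($300)): balance=$3434.49 total_interest=$234.49
After 12 (month_end (apply 3% monthly interest)): balance=$3537.52 total_interest=$337.52

Answer: 337.52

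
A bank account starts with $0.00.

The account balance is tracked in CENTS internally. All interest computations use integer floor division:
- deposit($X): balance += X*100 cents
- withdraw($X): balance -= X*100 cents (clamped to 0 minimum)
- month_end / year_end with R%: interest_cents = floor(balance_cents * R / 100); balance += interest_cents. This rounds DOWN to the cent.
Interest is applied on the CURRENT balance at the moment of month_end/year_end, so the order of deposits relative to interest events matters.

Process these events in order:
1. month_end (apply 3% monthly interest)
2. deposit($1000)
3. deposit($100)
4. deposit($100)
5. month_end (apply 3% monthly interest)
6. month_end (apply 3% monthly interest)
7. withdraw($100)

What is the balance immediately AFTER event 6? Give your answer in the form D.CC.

After 1 (month_end (apply 3% monthly interest)): balance=$0.00 total_interest=$0.00
After 2 (deposit($1000)): balance=$1000.00 total_interest=$0.00
After 3 (deposit($100)): balance=$1100.00 total_interest=$0.00
After 4 (deposit($100)): balance=$1200.00 total_interest=$0.00
After 5 (month_end (apply 3% monthly interest)): balance=$1236.00 total_interest=$36.00
After 6 (month_end (apply 3% monthly interest)): balance=$1273.08 total_interest=$73.08

Answer: 1273.08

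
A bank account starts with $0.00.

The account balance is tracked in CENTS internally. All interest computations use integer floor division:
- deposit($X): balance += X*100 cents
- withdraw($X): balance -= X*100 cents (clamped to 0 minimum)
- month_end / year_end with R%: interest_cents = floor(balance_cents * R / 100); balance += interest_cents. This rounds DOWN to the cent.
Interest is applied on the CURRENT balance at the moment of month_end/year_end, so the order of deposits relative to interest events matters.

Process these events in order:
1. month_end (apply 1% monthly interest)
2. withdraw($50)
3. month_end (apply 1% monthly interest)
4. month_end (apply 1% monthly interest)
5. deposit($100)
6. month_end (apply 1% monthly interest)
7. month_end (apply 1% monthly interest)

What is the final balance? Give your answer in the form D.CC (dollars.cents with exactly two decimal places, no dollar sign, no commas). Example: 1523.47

After 1 (month_end (apply 1% monthly interest)): balance=$0.00 total_interest=$0.00
After 2 (withdraw($50)): balance=$0.00 total_interest=$0.00
After 3 (month_end (apply 1% monthly interest)): balance=$0.00 total_interest=$0.00
After 4 (month_end (apply 1% monthly interest)): balance=$0.00 total_interest=$0.00
After 5 (deposit($100)): balance=$100.00 total_interest=$0.00
After 6 (month_end (apply 1% monthly interest)): balance=$101.00 total_interest=$1.00
After 7 (month_end (apply 1% monthly interest)): balance=$102.01 total_interest=$2.01

Answer: 102.01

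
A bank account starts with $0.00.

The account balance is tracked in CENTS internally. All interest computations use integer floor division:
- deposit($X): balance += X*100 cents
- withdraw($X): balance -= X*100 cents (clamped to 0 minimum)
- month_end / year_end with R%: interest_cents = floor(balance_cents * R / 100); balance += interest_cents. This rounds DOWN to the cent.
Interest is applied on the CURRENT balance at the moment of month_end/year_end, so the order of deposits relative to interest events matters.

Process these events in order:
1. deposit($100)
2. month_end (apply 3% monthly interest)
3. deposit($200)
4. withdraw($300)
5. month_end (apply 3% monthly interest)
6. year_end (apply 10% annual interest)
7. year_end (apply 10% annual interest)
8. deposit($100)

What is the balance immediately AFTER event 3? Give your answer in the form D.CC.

Answer: 303.00

Derivation:
After 1 (deposit($100)): balance=$100.00 total_interest=$0.00
After 2 (month_end (apply 3% monthly interest)): balance=$103.00 total_interest=$3.00
After 3 (deposit($200)): balance=$303.00 total_interest=$3.00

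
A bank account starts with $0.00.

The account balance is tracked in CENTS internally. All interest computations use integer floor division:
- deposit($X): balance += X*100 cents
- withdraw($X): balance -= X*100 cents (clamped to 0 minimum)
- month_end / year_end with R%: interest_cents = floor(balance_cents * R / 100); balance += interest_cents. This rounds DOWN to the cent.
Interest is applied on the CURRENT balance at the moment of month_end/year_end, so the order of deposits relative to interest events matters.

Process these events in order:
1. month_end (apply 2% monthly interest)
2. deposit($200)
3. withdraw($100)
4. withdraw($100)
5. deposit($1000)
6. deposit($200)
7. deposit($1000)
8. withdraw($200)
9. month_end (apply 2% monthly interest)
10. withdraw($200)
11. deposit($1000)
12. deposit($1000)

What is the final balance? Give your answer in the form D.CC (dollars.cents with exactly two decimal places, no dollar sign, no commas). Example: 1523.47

Answer: 3840.00

Derivation:
After 1 (month_end (apply 2% monthly interest)): balance=$0.00 total_interest=$0.00
After 2 (deposit($200)): balance=$200.00 total_interest=$0.00
After 3 (withdraw($100)): balance=$100.00 total_interest=$0.00
After 4 (withdraw($100)): balance=$0.00 total_interest=$0.00
After 5 (deposit($1000)): balance=$1000.00 total_interest=$0.00
After 6 (deposit($200)): balance=$1200.00 total_interest=$0.00
After 7 (deposit($1000)): balance=$2200.00 total_interest=$0.00
After 8 (withdraw($200)): balance=$2000.00 total_interest=$0.00
After 9 (month_end (apply 2% monthly interest)): balance=$2040.00 total_interest=$40.00
After 10 (withdraw($200)): balance=$1840.00 total_interest=$40.00
After 11 (deposit($1000)): balance=$2840.00 total_interest=$40.00
After 12 (deposit($1000)): balance=$3840.00 total_interest=$40.00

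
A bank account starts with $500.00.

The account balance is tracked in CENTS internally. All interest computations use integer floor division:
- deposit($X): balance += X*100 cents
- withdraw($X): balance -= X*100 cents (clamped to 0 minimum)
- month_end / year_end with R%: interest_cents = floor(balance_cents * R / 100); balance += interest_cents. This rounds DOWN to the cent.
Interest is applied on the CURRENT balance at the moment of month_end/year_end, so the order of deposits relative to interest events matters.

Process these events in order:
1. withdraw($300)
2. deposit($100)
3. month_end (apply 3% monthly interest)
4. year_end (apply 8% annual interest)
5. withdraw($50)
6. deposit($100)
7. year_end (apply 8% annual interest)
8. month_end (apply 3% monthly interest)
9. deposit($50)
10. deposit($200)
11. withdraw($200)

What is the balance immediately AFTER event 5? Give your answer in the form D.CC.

Answer: 283.72

Derivation:
After 1 (withdraw($300)): balance=$200.00 total_interest=$0.00
After 2 (deposit($100)): balance=$300.00 total_interest=$0.00
After 3 (month_end (apply 3% monthly interest)): balance=$309.00 total_interest=$9.00
After 4 (year_end (apply 8% annual interest)): balance=$333.72 total_interest=$33.72
After 5 (withdraw($50)): balance=$283.72 total_interest=$33.72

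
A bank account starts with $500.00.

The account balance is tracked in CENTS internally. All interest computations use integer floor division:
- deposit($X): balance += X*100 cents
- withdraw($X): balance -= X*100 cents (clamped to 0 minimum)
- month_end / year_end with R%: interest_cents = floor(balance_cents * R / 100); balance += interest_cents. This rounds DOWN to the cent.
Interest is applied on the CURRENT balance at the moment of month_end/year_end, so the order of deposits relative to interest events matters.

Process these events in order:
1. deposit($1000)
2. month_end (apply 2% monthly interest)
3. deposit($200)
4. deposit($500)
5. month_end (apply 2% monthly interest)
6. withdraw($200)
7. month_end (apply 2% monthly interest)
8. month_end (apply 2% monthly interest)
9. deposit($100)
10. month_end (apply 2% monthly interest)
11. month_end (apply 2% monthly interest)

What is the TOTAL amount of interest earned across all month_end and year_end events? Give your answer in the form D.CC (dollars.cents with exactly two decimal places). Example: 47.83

Answer: 249.64

Derivation:
After 1 (deposit($1000)): balance=$1500.00 total_interest=$0.00
After 2 (month_end (apply 2% monthly interest)): balance=$1530.00 total_interest=$30.00
After 3 (deposit($200)): balance=$1730.00 total_interest=$30.00
After 4 (deposit($500)): balance=$2230.00 total_interest=$30.00
After 5 (month_end (apply 2% monthly interest)): balance=$2274.60 total_interest=$74.60
After 6 (withdraw($200)): balance=$2074.60 total_interest=$74.60
After 7 (month_end (apply 2% monthly interest)): balance=$2116.09 total_interest=$116.09
After 8 (month_end (apply 2% monthly interest)): balance=$2158.41 total_interest=$158.41
After 9 (deposit($100)): balance=$2258.41 total_interest=$158.41
After 10 (month_end (apply 2% monthly interest)): balance=$2303.57 total_interest=$203.57
After 11 (month_end (apply 2% monthly interest)): balance=$2349.64 total_interest=$249.64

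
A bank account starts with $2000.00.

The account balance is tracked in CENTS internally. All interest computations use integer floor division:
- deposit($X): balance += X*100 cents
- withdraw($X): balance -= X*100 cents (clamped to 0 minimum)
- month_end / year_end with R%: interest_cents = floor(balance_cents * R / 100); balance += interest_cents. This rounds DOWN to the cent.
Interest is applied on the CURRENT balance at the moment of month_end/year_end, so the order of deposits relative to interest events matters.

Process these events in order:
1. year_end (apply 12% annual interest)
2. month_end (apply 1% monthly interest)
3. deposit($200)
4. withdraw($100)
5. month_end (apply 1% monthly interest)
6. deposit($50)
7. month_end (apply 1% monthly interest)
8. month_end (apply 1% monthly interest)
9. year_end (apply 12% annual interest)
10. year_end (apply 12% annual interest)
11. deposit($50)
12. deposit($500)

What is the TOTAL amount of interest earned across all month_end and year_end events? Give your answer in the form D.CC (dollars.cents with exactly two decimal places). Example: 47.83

Answer: 967.15

Derivation:
After 1 (year_end (apply 12% annual interest)): balance=$2240.00 total_interest=$240.00
After 2 (month_end (apply 1% monthly interest)): balance=$2262.40 total_interest=$262.40
After 3 (deposit($200)): balance=$2462.40 total_interest=$262.40
After 4 (withdraw($100)): balance=$2362.40 total_interest=$262.40
After 5 (month_end (apply 1% monthly interest)): balance=$2386.02 total_interest=$286.02
After 6 (deposit($50)): balance=$2436.02 total_interest=$286.02
After 7 (month_end (apply 1% monthly interest)): balance=$2460.38 total_interest=$310.38
After 8 (month_end (apply 1% monthly interest)): balance=$2484.98 total_interest=$334.98
After 9 (year_end (apply 12% annual interest)): balance=$2783.17 total_interest=$633.17
After 10 (year_end (apply 12% annual interest)): balance=$3117.15 total_interest=$967.15
After 11 (deposit($50)): balance=$3167.15 total_interest=$967.15
After 12 (deposit($500)): balance=$3667.15 total_interest=$967.15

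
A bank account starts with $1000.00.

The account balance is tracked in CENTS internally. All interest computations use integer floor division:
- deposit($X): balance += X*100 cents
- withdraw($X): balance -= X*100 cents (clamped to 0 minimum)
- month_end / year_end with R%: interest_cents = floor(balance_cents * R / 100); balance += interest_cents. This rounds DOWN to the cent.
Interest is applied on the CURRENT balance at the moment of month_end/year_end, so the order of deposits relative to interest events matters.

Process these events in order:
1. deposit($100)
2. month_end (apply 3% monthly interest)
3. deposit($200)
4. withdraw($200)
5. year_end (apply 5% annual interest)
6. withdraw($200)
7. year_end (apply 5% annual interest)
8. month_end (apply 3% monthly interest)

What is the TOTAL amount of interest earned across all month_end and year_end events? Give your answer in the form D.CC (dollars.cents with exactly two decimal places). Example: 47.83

Answer: 170.30

Derivation:
After 1 (deposit($100)): balance=$1100.00 total_interest=$0.00
After 2 (month_end (apply 3% monthly interest)): balance=$1133.00 total_interest=$33.00
After 3 (deposit($200)): balance=$1333.00 total_interest=$33.00
After 4 (withdraw($200)): balance=$1133.00 total_interest=$33.00
After 5 (year_end (apply 5% annual interest)): balance=$1189.65 total_interest=$89.65
After 6 (withdraw($200)): balance=$989.65 total_interest=$89.65
After 7 (year_end (apply 5% annual interest)): balance=$1039.13 total_interest=$139.13
After 8 (month_end (apply 3% monthly interest)): balance=$1070.30 total_interest=$170.30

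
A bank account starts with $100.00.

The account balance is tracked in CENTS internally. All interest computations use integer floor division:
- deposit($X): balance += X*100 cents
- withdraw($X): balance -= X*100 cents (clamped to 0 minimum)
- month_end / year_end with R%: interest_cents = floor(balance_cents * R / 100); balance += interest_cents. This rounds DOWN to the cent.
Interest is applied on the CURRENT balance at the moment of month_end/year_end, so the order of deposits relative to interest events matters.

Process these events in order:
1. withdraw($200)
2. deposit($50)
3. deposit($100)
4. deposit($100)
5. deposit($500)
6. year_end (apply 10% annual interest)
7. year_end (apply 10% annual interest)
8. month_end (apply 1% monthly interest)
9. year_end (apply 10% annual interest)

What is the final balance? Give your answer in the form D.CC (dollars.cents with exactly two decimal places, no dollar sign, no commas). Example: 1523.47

Answer: 1008.22

Derivation:
After 1 (withdraw($200)): balance=$0.00 total_interest=$0.00
After 2 (deposit($50)): balance=$50.00 total_interest=$0.00
After 3 (deposit($100)): balance=$150.00 total_interest=$0.00
After 4 (deposit($100)): balance=$250.00 total_interest=$0.00
After 5 (deposit($500)): balance=$750.00 total_interest=$0.00
After 6 (year_end (apply 10% annual interest)): balance=$825.00 total_interest=$75.00
After 7 (year_end (apply 10% annual interest)): balance=$907.50 total_interest=$157.50
After 8 (month_end (apply 1% monthly interest)): balance=$916.57 total_interest=$166.57
After 9 (year_end (apply 10% annual interest)): balance=$1008.22 total_interest=$258.22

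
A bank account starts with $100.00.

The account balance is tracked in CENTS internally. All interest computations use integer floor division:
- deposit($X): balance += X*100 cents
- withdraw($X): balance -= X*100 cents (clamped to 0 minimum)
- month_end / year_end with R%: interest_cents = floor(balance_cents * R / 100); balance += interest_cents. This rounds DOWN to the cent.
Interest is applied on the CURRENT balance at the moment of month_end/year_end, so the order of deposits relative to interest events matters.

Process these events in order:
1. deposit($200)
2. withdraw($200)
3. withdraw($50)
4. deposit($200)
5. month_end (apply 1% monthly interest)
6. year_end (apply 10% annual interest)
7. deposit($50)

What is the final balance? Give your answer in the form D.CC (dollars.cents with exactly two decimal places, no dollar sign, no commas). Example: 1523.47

After 1 (deposit($200)): balance=$300.00 total_interest=$0.00
After 2 (withdraw($200)): balance=$100.00 total_interest=$0.00
After 3 (withdraw($50)): balance=$50.00 total_interest=$0.00
After 4 (deposit($200)): balance=$250.00 total_interest=$0.00
After 5 (month_end (apply 1% monthly interest)): balance=$252.50 total_interest=$2.50
After 6 (year_end (apply 10% annual interest)): balance=$277.75 total_interest=$27.75
After 7 (deposit($50)): balance=$327.75 total_interest=$27.75

Answer: 327.75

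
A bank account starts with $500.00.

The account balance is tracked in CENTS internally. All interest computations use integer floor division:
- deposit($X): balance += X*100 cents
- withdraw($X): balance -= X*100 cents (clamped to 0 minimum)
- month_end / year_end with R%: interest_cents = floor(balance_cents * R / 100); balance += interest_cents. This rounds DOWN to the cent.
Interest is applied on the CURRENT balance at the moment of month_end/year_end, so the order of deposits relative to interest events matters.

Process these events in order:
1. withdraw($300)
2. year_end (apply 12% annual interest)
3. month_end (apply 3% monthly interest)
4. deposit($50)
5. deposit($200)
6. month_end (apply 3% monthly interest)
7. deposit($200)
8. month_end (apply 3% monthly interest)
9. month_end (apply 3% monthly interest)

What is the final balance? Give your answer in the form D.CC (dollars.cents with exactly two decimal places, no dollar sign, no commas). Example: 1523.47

Answer: 737.46

Derivation:
After 1 (withdraw($300)): balance=$200.00 total_interest=$0.00
After 2 (year_end (apply 12% annual interest)): balance=$224.00 total_interest=$24.00
After 3 (month_end (apply 3% monthly interest)): balance=$230.72 total_interest=$30.72
After 4 (deposit($50)): balance=$280.72 total_interest=$30.72
After 5 (deposit($200)): balance=$480.72 total_interest=$30.72
After 6 (month_end (apply 3% monthly interest)): balance=$495.14 total_interest=$45.14
After 7 (deposit($200)): balance=$695.14 total_interest=$45.14
After 8 (month_end (apply 3% monthly interest)): balance=$715.99 total_interest=$65.99
After 9 (month_end (apply 3% monthly interest)): balance=$737.46 total_interest=$87.46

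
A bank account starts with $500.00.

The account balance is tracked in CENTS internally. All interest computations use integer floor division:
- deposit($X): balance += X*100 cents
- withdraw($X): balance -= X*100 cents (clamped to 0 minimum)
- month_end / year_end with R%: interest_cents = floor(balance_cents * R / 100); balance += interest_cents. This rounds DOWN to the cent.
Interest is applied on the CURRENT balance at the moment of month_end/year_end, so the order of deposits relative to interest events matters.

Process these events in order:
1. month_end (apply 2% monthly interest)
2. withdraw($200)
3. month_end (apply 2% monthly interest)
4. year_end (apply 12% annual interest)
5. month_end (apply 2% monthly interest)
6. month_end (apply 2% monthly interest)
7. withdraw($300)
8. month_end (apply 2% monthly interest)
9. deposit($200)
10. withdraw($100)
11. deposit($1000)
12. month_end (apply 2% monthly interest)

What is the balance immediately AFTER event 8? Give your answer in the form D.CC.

After 1 (month_end (apply 2% monthly interest)): balance=$510.00 total_interest=$10.00
After 2 (withdraw($200)): balance=$310.00 total_interest=$10.00
After 3 (month_end (apply 2% monthly interest)): balance=$316.20 total_interest=$16.20
After 4 (year_end (apply 12% annual interest)): balance=$354.14 total_interest=$54.14
After 5 (month_end (apply 2% monthly interest)): balance=$361.22 total_interest=$61.22
After 6 (month_end (apply 2% monthly interest)): balance=$368.44 total_interest=$68.44
After 7 (withdraw($300)): balance=$68.44 total_interest=$68.44
After 8 (month_end (apply 2% monthly interest)): balance=$69.80 total_interest=$69.80

Answer: 69.80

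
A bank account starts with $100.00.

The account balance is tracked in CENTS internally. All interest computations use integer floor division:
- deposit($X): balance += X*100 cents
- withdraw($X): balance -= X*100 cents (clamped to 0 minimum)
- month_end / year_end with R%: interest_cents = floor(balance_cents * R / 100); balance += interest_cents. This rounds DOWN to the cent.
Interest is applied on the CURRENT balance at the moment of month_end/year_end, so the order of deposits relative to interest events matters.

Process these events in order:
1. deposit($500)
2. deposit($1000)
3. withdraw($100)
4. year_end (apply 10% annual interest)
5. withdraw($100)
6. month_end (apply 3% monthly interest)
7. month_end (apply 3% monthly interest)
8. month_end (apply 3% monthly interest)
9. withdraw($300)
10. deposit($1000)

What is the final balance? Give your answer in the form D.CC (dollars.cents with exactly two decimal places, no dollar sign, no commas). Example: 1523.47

Answer: 2393.72

Derivation:
After 1 (deposit($500)): balance=$600.00 total_interest=$0.00
After 2 (deposit($1000)): balance=$1600.00 total_interest=$0.00
After 3 (withdraw($100)): balance=$1500.00 total_interest=$0.00
After 4 (year_end (apply 10% annual interest)): balance=$1650.00 total_interest=$150.00
After 5 (withdraw($100)): balance=$1550.00 total_interest=$150.00
After 6 (month_end (apply 3% monthly interest)): balance=$1596.50 total_interest=$196.50
After 7 (month_end (apply 3% monthly interest)): balance=$1644.39 total_interest=$244.39
After 8 (month_end (apply 3% monthly interest)): balance=$1693.72 total_interest=$293.72
After 9 (withdraw($300)): balance=$1393.72 total_interest=$293.72
After 10 (deposit($1000)): balance=$2393.72 total_interest=$293.72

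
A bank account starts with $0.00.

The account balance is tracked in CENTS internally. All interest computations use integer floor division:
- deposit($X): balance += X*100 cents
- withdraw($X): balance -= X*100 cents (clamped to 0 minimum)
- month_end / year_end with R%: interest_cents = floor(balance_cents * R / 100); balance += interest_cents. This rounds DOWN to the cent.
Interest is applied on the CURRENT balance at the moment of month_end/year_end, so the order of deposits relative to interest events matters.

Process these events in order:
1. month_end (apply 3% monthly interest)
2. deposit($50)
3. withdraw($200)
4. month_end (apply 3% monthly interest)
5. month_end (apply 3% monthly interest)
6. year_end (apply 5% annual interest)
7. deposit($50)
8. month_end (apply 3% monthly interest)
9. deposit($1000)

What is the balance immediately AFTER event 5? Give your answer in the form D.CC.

Answer: 0.00

Derivation:
After 1 (month_end (apply 3% monthly interest)): balance=$0.00 total_interest=$0.00
After 2 (deposit($50)): balance=$50.00 total_interest=$0.00
After 3 (withdraw($200)): balance=$0.00 total_interest=$0.00
After 4 (month_end (apply 3% monthly interest)): balance=$0.00 total_interest=$0.00
After 5 (month_end (apply 3% monthly interest)): balance=$0.00 total_interest=$0.00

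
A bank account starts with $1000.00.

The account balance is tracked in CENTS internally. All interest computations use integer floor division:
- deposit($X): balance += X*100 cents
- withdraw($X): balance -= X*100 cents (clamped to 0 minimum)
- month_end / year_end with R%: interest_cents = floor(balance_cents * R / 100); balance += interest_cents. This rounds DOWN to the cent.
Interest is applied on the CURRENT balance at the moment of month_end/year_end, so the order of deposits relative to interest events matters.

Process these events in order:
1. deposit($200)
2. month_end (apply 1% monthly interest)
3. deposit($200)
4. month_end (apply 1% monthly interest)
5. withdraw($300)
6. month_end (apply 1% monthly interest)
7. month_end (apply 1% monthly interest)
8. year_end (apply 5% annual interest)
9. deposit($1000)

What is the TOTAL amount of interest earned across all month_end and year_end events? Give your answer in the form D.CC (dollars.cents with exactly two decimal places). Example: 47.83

Answer: 106.18

Derivation:
After 1 (deposit($200)): balance=$1200.00 total_interest=$0.00
After 2 (month_end (apply 1% monthly interest)): balance=$1212.00 total_interest=$12.00
After 3 (deposit($200)): balance=$1412.00 total_interest=$12.00
After 4 (month_end (apply 1% monthly interest)): balance=$1426.12 total_interest=$26.12
After 5 (withdraw($300)): balance=$1126.12 total_interest=$26.12
After 6 (month_end (apply 1% monthly interest)): balance=$1137.38 total_interest=$37.38
After 7 (month_end (apply 1% monthly interest)): balance=$1148.75 total_interest=$48.75
After 8 (year_end (apply 5% annual interest)): balance=$1206.18 total_interest=$106.18
After 9 (deposit($1000)): balance=$2206.18 total_interest=$106.18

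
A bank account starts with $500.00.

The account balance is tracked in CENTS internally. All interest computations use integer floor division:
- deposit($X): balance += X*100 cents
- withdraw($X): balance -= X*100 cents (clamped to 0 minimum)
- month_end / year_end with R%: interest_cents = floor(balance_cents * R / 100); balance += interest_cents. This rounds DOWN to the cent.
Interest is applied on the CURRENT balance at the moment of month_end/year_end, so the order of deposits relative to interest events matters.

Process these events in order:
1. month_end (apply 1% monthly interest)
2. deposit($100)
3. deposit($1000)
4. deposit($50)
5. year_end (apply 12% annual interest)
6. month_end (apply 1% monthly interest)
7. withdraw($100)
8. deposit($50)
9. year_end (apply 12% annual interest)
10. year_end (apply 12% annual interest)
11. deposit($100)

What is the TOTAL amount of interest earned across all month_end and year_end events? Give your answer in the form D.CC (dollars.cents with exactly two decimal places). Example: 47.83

Answer: 685.67

Derivation:
After 1 (month_end (apply 1% monthly interest)): balance=$505.00 total_interest=$5.00
After 2 (deposit($100)): balance=$605.00 total_interest=$5.00
After 3 (deposit($1000)): balance=$1605.00 total_interest=$5.00
After 4 (deposit($50)): balance=$1655.00 total_interest=$5.00
After 5 (year_end (apply 12% annual interest)): balance=$1853.60 total_interest=$203.60
After 6 (month_end (apply 1% monthly interest)): balance=$1872.13 total_interest=$222.13
After 7 (withdraw($100)): balance=$1772.13 total_interest=$222.13
After 8 (deposit($50)): balance=$1822.13 total_interest=$222.13
After 9 (year_end (apply 12% annual interest)): balance=$2040.78 total_interest=$440.78
After 10 (year_end (apply 12% annual interest)): balance=$2285.67 total_interest=$685.67
After 11 (deposit($100)): balance=$2385.67 total_interest=$685.67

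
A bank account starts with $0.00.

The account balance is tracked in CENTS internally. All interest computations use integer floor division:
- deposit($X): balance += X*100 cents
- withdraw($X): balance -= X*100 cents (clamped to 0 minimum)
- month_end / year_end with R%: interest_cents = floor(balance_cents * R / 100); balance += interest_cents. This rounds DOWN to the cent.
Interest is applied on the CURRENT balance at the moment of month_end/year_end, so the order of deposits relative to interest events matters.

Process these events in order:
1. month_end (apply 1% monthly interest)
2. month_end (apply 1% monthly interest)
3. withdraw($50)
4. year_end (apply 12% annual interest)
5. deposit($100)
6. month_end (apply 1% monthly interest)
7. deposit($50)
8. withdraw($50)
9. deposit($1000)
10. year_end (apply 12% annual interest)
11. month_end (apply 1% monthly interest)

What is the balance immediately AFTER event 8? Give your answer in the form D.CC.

After 1 (month_end (apply 1% monthly interest)): balance=$0.00 total_interest=$0.00
After 2 (month_end (apply 1% monthly interest)): balance=$0.00 total_interest=$0.00
After 3 (withdraw($50)): balance=$0.00 total_interest=$0.00
After 4 (year_end (apply 12% annual interest)): balance=$0.00 total_interest=$0.00
After 5 (deposit($100)): balance=$100.00 total_interest=$0.00
After 6 (month_end (apply 1% monthly interest)): balance=$101.00 total_interest=$1.00
After 7 (deposit($50)): balance=$151.00 total_interest=$1.00
After 8 (withdraw($50)): balance=$101.00 total_interest=$1.00

Answer: 101.00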